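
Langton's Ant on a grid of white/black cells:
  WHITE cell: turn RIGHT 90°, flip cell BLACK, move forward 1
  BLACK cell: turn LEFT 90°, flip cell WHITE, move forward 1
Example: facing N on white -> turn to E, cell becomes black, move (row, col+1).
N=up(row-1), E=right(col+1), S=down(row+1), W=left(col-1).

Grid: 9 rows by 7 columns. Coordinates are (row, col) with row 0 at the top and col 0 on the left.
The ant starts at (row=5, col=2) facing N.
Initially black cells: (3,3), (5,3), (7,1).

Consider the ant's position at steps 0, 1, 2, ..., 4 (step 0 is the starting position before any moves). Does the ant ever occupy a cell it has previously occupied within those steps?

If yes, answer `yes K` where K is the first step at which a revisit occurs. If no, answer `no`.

Answer: no

Derivation:
Step 1: on WHITE (5,2): turn R to E, flip to black, move to (5,3). |black|=4 — new cell
Step 2: on BLACK (5,3): turn L to N, flip to white, move to (4,3). |black|=3 — new cell
Step 3: on WHITE (4,3): turn R to E, flip to black, move to (4,4). |black|=4 — new cell
Step 4: on WHITE (4,4): turn R to S, flip to black, move to (5,4). |black|=5 — new cell
No revisit within 4 steps.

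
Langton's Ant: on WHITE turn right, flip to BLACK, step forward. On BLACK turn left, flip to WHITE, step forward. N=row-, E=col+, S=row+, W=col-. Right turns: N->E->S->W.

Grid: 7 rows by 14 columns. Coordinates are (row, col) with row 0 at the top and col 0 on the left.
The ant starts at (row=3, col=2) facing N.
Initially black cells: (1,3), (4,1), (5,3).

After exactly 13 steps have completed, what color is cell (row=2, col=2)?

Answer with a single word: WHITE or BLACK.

Step 1: on WHITE (3,2): turn R to E, flip to black, move to (3,3). |black|=4
Step 2: on WHITE (3,3): turn R to S, flip to black, move to (4,3). |black|=5
Step 3: on WHITE (4,3): turn R to W, flip to black, move to (4,2). |black|=6
Step 4: on WHITE (4,2): turn R to N, flip to black, move to (3,2). |black|=7
Step 5: on BLACK (3,2): turn L to W, flip to white, move to (3,1). |black|=6
Step 6: on WHITE (3,1): turn R to N, flip to black, move to (2,1). |black|=7
Step 7: on WHITE (2,1): turn R to E, flip to black, move to (2,2). |black|=8
Step 8: on WHITE (2,2): turn R to S, flip to black, move to (3,2). |black|=9
Step 9: on WHITE (3,2): turn R to W, flip to black, move to (3,1). |black|=10
Step 10: on BLACK (3,1): turn L to S, flip to white, move to (4,1). |black|=9
Step 11: on BLACK (4,1): turn L to E, flip to white, move to (4,2). |black|=8
Step 12: on BLACK (4,2): turn L to N, flip to white, move to (3,2). |black|=7
Step 13: on BLACK (3,2): turn L to W, flip to white, move to (3,1). |black|=6

Answer: BLACK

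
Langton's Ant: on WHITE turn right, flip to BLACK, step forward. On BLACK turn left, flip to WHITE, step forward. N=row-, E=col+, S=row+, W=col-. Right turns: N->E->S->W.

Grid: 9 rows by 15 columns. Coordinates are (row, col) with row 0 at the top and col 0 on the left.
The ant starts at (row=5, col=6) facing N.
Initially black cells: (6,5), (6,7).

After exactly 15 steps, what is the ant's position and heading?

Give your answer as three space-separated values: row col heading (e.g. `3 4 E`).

Answer: 6 8 E

Derivation:
Step 1: on WHITE (5,6): turn R to E, flip to black, move to (5,7). |black|=3
Step 2: on WHITE (5,7): turn R to S, flip to black, move to (6,7). |black|=4
Step 3: on BLACK (6,7): turn L to E, flip to white, move to (6,8). |black|=3
Step 4: on WHITE (6,8): turn R to S, flip to black, move to (7,8). |black|=4
Step 5: on WHITE (7,8): turn R to W, flip to black, move to (7,7). |black|=5
Step 6: on WHITE (7,7): turn R to N, flip to black, move to (6,7). |black|=6
Step 7: on WHITE (6,7): turn R to E, flip to black, move to (6,8). |black|=7
Step 8: on BLACK (6,8): turn L to N, flip to white, move to (5,8). |black|=6
Step 9: on WHITE (5,8): turn R to E, flip to black, move to (5,9). |black|=7
Step 10: on WHITE (5,9): turn R to S, flip to black, move to (6,9). |black|=8
Step 11: on WHITE (6,9): turn R to W, flip to black, move to (6,8). |black|=9
Step 12: on WHITE (6,8): turn R to N, flip to black, move to (5,8). |black|=10
Step 13: on BLACK (5,8): turn L to W, flip to white, move to (5,7). |black|=9
Step 14: on BLACK (5,7): turn L to S, flip to white, move to (6,7). |black|=8
Step 15: on BLACK (6,7): turn L to E, flip to white, move to (6,8). |black|=7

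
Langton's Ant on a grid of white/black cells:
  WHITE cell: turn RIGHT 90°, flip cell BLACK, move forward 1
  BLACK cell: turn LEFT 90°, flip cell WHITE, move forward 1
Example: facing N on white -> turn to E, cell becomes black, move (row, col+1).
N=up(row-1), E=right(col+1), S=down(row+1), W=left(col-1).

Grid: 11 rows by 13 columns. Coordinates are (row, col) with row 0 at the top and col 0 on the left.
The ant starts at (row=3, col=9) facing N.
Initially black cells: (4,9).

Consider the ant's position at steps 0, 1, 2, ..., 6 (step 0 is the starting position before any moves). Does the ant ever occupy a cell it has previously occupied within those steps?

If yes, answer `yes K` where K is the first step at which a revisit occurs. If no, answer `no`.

Answer: no

Derivation:
Step 1: on WHITE (3,9): turn R to E, flip to black, move to (3,10). |black|=2 — new cell
Step 2: on WHITE (3,10): turn R to S, flip to black, move to (4,10). |black|=3 — new cell
Step 3: on WHITE (4,10): turn R to W, flip to black, move to (4,9). |black|=4 — new cell
Step 4: on BLACK (4,9): turn L to S, flip to white, move to (5,9). |black|=3 — new cell
Step 5: on WHITE (5,9): turn R to W, flip to black, move to (5,8). |black|=4 — new cell
Step 6: on WHITE (5,8): turn R to N, flip to black, move to (4,8). |black|=5 — new cell
No revisit within 6 steps.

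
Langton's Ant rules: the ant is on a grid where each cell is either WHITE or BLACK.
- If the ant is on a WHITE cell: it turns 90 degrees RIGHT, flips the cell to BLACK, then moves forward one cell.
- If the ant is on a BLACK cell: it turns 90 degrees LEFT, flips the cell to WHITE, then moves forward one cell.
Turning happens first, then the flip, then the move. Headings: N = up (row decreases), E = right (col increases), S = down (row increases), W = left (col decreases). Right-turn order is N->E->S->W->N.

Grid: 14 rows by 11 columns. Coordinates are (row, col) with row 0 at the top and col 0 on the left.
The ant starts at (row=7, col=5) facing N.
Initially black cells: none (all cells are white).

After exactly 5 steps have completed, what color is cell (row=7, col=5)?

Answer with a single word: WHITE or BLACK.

Answer: WHITE

Derivation:
Step 1: on WHITE (7,5): turn R to E, flip to black, move to (7,6). |black|=1
Step 2: on WHITE (7,6): turn R to S, flip to black, move to (8,6). |black|=2
Step 3: on WHITE (8,6): turn R to W, flip to black, move to (8,5). |black|=3
Step 4: on WHITE (8,5): turn R to N, flip to black, move to (7,5). |black|=4
Step 5: on BLACK (7,5): turn L to W, flip to white, move to (7,4). |black|=3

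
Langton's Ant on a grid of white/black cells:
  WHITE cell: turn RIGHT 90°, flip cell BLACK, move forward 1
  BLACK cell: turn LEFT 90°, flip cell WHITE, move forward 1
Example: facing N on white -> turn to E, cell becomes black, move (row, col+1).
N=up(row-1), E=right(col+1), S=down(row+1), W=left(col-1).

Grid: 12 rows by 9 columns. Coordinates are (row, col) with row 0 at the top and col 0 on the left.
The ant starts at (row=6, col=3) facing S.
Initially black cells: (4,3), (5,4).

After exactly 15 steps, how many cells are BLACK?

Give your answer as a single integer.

Step 1: on WHITE (6,3): turn R to W, flip to black, move to (6,2). |black|=3
Step 2: on WHITE (6,2): turn R to N, flip to black, move to (5,2). |black|=4
Step 3: on WHITE (5,2): turn R to E, flip to black, move to (5,3). |black|=5
Step 4: on WHITE (5,3): turn R to S, flip to black, move to (6,3). |black|=6
Step 5: on BLACK (6,3): turn L to E, flip to white, move to (6,4). |black|=5
Step 6: on WHITE (6,4): turn R to S, flip to black, move to (7,4). |black|=6
Step 7: on WHITE (7,4): turn R to W, flip to black, move to (7,3). |black|=7
Step 8: on WHITE (7,3): turn R to N, flip to black, move to (6,3). |black|=8
Step 9: on WHITE (6,3): turn R to E, flip to black, move to (6,4). |black|=9
Step 10: on BLACK (6,4): turn L to N, flip to white, move to (5,4). |black|=8
Step 11: on BLACK (5,4): turn L to W, flip to white, move to (5,3). |black|=7
Step 12: on BLACK (5,3): turn L to S, flip to white, move to (6,3). |black|=6
Step 13: on BLACK (6,3): turn L to E, flip to white, move to (6,4). |black|=5
Step 14: on WHITE (6,4): turn R to S, flip to black, move to (7,4). |black|=6
Step 15: on BLACK (7,4): turn L to E, flip to white, move to (7,5). |black|=5

Answer: 5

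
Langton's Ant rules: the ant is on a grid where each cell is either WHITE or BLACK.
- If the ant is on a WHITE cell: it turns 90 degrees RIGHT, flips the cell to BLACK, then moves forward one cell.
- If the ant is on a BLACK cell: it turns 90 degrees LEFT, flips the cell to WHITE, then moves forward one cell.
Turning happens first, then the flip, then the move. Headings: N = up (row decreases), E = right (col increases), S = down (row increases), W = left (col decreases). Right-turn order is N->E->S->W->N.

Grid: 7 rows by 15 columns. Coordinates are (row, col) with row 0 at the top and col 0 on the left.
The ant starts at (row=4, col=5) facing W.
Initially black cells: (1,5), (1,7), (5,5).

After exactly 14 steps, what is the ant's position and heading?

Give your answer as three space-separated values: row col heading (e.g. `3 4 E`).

Step 1: on WHITE (4,5): turn R to N, flip to black, move to (3,5). |black|=4
Step 2: on WHITE (3,5): turn R to E, flip to black, move to (3,6). |black|=5
Step 3: on WHITE (3,6): turn R to S, flip to black, move to (4,6). |black|=6
Step 4: on WHITE (4,6): turn R to W, flip to black, move to (4,5). |black|=7
Step 5: on BLACK (4,5): turn L to S, flip to white, move to (5,5). |black|=6
Step 6: on BLACK (5,5): turn L to E, flip to white, move to (5,6). |black|=5
Step 7: on WHITE (5,6): turn R to S, flip to black, move to (6,6). |black|=6
Step 8: on WHITE (6,6): turn R to W, flip to black, move to (6,5). |black|=7
Step 9: on WHITE (6,5): turn R to N, flip to black, move to (5,5). |black|=8
Step 10: on WHITE (5,5): turn R to E, flip to black, move to (5,6). |black|=9
Step 11: on BLACK (5,6): turn L to N, flip to white, move to (4,6). |black|=8
Step 12: on BLACK (4,6): turn L to W, flip to white, move to (4,5). |black|=7
Step 13: on WHITE (4,5): turn R to N, flip to black, move to (3,5). |black|=8
Step 14: on BLACK (3,5): turn L to W, flip to white, move to (3,4). |black|=7

Answer: 3 4 W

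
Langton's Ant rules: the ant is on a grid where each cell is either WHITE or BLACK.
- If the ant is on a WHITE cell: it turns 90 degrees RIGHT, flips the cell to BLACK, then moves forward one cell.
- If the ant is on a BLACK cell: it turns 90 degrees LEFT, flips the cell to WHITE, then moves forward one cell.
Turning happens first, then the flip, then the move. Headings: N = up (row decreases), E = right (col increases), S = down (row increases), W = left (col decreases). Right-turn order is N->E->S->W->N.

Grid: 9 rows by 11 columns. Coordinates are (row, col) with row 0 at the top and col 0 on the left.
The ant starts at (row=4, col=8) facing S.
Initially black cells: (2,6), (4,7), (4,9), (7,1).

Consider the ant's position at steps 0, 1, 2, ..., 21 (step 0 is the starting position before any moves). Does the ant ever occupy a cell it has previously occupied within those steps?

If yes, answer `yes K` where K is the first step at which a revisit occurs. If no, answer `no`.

Step 1: on WHITE (4,8): turn R to W, flip to black, move to (4,7). |black|=5 — new cell
Step 2: on BLACK (4,7): turn L to S, flip to white, move to (5,7). |black|=4 — new cell
Step 3: on WHITE (5,7): turn R to W, flip to black, move to (5,6). |black|=5 — new cell
Step 4: on WHITE (5,6): turn R to N, flip to black, move to (4,6). |black|=6 — new cell
Step 5: on WHITE (4,6): turn R to E, flip to black, move to (4,7). |black|=7 — REVISIT

Answer: yes 5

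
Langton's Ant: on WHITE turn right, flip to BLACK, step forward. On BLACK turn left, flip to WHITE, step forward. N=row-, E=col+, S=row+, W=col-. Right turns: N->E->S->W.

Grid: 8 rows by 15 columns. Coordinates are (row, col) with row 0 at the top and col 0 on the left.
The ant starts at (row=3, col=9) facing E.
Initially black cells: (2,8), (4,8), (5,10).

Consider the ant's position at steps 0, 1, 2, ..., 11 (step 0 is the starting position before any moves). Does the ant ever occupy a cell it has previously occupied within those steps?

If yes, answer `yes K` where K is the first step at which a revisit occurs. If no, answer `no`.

Step 1: on WHITE (3,9): turn R to S, flip to black, move to (4,9). |black|=4 — new cell
Step 2: on WHITE (4,9): turn R to W, flip to black, move to (4,8). |black|=5 — new cell
Step 3: on BLACK (4,8): turn L to S, flip to white, move to (5,8). |black|=4 — new cell
Step 4: on WHITE (5,8): turn R to W, flip to black, move to (5,7). |black|=5 — new cell
Step 5: on WHITE (5,7): turn R to N, flip to black, move to (4,7). |black|=6 — new cell
Step 6: on WHITE (4,7): turn R to E, flip to black, move to (4,8). |black|=7 — REVISIT

Answer: yes 6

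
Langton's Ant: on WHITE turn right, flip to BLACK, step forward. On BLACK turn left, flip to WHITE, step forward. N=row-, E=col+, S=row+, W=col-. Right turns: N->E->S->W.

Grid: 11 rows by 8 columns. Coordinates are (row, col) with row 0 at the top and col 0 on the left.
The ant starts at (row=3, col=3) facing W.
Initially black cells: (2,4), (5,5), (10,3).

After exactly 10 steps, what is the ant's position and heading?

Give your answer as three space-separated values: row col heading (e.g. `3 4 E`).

Step 1: on WHITE (3,3): turn R to N, flip to black, move to (2,3). |black|=4
Step 2: on WHITE (2,3): turn R to E, flip to black, move to (2,4). |black|=5
Step 3: on BLACK (2,4): turn L to N, flip to white, move to (1,4). |black|=4
Step 4: on WHITE (1,4): turn R to E, flip to black, move to (1,5). |black|=5
Step 5: on WHITE (1,5): turn R to S, flip to black, move to (2,5). |black|=6
Step 6: on WHITE (2,5): turn R to W, flip to black, move to (2,4). |black|=7
Step 7: on WHITE (2,4): turn R to N, flip to black, move to (1,4). |black|=8
Step 8: on BLACK (1,4): turn L to W, flip to white, move to (1,3). |black|=7
Step 9: on WHITE (1,3): turn R to N, flip to black, move to (0,3). |black|=8
Step 10: on WHITE (0,3): turn R to E, flip to black, move to (0,4). |black|=9

Answer: 0 4 E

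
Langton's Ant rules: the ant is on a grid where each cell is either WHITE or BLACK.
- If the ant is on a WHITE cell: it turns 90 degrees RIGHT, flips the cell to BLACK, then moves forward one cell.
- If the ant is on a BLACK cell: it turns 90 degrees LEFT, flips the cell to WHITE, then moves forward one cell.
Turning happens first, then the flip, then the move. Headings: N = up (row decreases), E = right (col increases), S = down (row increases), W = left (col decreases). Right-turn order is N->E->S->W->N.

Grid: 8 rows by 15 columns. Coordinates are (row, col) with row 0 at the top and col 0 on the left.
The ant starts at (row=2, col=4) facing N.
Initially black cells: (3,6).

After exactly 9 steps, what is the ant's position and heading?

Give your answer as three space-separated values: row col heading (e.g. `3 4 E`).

Step 1: on WHITE (2,4): turn R to E, flip to black, move to (2,5). |black|=2
Step 2: on WHITE (2,5): turn R to S, flip to black, move to (3,5). |black|=3
Step 3: on WHITE (3,5): turn R to W, flip to black, move to (3,4). |black|=4
Step 4: on WHITE (3,4): turn R to N, flip to black, move to (2,4). |black|=5
Step 5: on BLACK (2,4): turn L to W, flip to white, move to (2,3). |black|=4
Step 6: on WHITE (2,3): turn R to N, flip to black, move to (1,3). |black|=5
Step 7: on WHITE (1,3): turn R to E, flip to black, move to (1,4). |black|=6
Step 8: on WHITE (1,4): turn R to S, flip to black, move to (2,4). |black|=7
Step 9: on WHITE (2,4): turn R to W, flip to black, move to (2,3). |black|=8

Answer: 2 3 W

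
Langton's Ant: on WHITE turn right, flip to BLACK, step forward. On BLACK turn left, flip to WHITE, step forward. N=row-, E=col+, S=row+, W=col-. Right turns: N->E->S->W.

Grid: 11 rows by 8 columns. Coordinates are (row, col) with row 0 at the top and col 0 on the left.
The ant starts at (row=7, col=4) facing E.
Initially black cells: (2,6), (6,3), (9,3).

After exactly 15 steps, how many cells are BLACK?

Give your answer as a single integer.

Step 1: on WHITE (7,4): turn R to S, flip to black, move to (8,4). |black|=4
Step 2: on WHITE (8,4): turn R to W, flip to black, move to (8,3). |black|=5
Step 3: on WHITE (8,3): turn R to N, flip to black, move to (7,3). |black|=6
Step 4: on WHITE (7,3): turn R to E, flip to black, move to (7,4). |black|=7
Step 5: on BLACK (7,4): turn L to N, flip to white, move to (6,4). |black|=6
Step 6: on WHITE (6,4): turn R to E, flip to black, move to (6,5). |black|=7
Step 7: on WHITE (6,5): turn R to S, flip to black, move to (7,5). |black|=8
Step 8: on WHITE (7,5): turn R to W, flip to black, move to (7,4). |black|=9
Step 9: on WHITE (7,4): turn R to N, flip to black, move to (6,4). |black|=10
Step 10: on BLACK (6,4): turn L to W, flip to white, move to (6,3). |black|=9
Step 11: on BLACK (6,3): turn L to S, flip to white, move to (7,3). |black|=8
Step 12: on BLACK (7,3): turn L to E, flip to white, move to (7,4). |black|=7
Step 13: on BLACK (7,4): turn L to N, flip to white, move to (6,4). |black|=6
Step 14: on WHITE (6,4): turn R to E, flip to black, move to (6,5). |black|=7
Step 15: on BLACK (6,5): turn L to N, flip to white, move to (5,5). |black|=6

Answer: 6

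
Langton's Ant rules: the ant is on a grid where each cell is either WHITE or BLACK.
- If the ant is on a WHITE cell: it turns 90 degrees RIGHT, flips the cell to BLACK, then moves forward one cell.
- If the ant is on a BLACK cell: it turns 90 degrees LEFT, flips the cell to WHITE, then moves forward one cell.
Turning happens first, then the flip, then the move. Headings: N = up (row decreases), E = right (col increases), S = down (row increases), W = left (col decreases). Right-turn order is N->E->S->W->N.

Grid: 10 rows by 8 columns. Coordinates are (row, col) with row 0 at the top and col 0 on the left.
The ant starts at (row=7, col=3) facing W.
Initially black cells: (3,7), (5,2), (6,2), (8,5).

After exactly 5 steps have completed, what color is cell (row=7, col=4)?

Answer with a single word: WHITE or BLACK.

Step 1: on WHITE (7,3): turn R to N, flip to black, move to (6,3). |black|=5
Step 2: on WHITE (6,3): turn R to E, flip to black, move to (6,4). |black|=6
Step 3: on WHITE (6,4): turn R to S, flip to black, move to (7,4). |black|=7
Step 4: on WHITE (7,4): turn R to W, flip to black, move to (7,3). |black|=8
Step 5: on BLACK (7,3): turn L to S, flip to white, move to (8,3). |black|=7

Answer: BLACK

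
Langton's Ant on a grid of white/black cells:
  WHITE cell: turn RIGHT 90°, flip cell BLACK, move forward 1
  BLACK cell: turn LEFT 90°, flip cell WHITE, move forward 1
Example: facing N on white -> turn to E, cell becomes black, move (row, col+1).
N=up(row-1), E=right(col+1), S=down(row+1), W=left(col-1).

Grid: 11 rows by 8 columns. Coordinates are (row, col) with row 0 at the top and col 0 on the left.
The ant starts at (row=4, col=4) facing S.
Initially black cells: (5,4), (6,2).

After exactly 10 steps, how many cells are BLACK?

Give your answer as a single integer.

Step 1: on WHITE (4,4): turn R to W, flip to black, move to (4,3). |black|=3
Step 2: on WHITE (4,3): turn R to N, flip to black, move to (3,3). |black|=4
Step 3: on WHITE (3,3): turn R to E, flip to black, move to (3,4). |black|=5
Step 4: on WHITE (3,4): turn R to S, flip to black, move to (4,4). |black|=6
Step 5: on BLACK (4,4): turn L to E, flip to white, move to (4,5). |black|=5
Step 6: on WHITE (4,5): turn R to S, flip to black, move to (5,5). |black|=6
Step 7: on WHITE (5,5): turn R to W, flip to black, move to (5,4). |black|=7
Step 8: on BLACK (5,4): turn L to S, flip to white, move to (6,4). |black|=6
Step 9: on WHITE (6,4): turn R to W, flip to black, move to (6,3). |black|=7
Step 10: on WHITE (6,3): turn R to N, flip to black, move to (5,3). |black|=8

Answer: 8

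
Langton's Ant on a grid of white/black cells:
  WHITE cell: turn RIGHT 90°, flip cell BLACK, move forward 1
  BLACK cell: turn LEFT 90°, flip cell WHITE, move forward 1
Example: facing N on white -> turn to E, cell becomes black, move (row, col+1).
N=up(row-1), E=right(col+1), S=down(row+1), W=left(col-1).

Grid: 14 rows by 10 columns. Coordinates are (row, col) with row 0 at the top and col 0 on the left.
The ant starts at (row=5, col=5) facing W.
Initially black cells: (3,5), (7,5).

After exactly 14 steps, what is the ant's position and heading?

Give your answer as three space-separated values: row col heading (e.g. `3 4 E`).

Answer: 8 4 W

Derivation:
Step 1: on WHITE (5,5): turn R to N, flip to black, move to (4,5). |black|=3
Step 2: on WHITE (4,5): turn R to E, flip to black, move to (4,6). |black|=4
Step 3: on WHITE (4,6): turn R to S, flip to black, move to (5,6). |black|=5
Step 4: on WHITE (5,6): turn R to W, flip to black, move to (5,5). |black|=6
Step 5: on BLACK (5,5): turn L to S, flip to white, move to (6,5). |black|=5
Step 6: on WHITE (6,5): turn R to W, flip to black, move to (6,4). |black|=6
Step 7: on WHITE (6,4): turn R to N, flip to black, move to (5,4). |black|=7
Step 8: on WHITE (5,4): turn R to E, flip to black, move to (5,5). |black|=8
Step 9: on WHITE (5,5): turn R to S, flip to black, move to (6,5). |black|=9
Step 10: on BLACK (6,5): turn L to E, flip to white, move to (6,6). |black|=8
Step 11: on WHITE (6,6): turn R to S, flip to black, move to (7,6). |black|=9
Step 12: on WHITE (7,6): turn R to W, flip to black, move to (7,5). |black|=10
Step 13: on BLACK (7,5): turn L to S, flip to white, move to (8,5). |black|=9
Step 14: on WHITE (8,5): turn R to W, flip to black, move to (8,4). |black|=10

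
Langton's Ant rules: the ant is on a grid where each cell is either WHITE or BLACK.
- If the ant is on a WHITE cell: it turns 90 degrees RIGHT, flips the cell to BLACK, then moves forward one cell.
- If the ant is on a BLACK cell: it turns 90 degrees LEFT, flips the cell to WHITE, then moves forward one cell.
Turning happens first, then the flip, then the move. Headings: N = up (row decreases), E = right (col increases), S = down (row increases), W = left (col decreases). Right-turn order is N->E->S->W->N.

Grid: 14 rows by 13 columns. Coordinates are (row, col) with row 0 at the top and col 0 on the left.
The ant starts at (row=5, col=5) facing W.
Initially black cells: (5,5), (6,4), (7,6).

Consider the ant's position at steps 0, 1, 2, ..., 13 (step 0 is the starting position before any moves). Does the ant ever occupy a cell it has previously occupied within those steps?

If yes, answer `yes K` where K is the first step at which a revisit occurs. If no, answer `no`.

Step 1: on BLACK (5,5): turn L to S, flip to white, move to (6,5). |black|=2 — new cell
Step 2: on WHITE (6,5): turn R to W, flip to black, move to (6,4). |black|=3 — new cell
Step 3: on BLACK (6,4): turn L to S, flip to white, move to (7,4). |black|=2 — new cell
Step 4: on WHITE (7,4): turn R to W, flip to black, move to (7,3). |black|=3 — new cell
Step 5: on WHITE (7,3): turn R to N, flip to black, move to (6,3). |black|=4 — new cell
Step 6: on WHITE (6,3): turn R to E, flip to black, move to (6,4). |black|=5 — REVISIT

Answer: yes 6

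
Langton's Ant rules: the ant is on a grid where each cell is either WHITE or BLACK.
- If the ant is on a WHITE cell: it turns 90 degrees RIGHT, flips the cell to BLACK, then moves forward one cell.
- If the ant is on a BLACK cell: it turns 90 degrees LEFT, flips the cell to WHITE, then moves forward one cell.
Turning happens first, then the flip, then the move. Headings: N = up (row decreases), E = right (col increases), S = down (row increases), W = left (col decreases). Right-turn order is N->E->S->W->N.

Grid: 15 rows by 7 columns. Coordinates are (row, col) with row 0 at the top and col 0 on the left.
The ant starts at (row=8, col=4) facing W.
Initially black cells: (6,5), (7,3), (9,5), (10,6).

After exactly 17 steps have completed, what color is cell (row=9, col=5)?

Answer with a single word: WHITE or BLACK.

Answer: WHITE

Derivation:
Step 1: on WHITE (8,4): turn R to N, flip to black, move to (7,4). |black|=5
Step 2: on WHITE (7,4): turn R to E, flip to black, move to (7,5). |black|=6
Step 3: on WHITE (7,5): turn R to S, flip to black, move to (8,5). |black|=7
Step 4: on WHITE (8,5): turn R to W, flip to black, move to (8,4). |black|=8
Step 5: on BLACK (8,4): turn L to S, flip to white, move to (9,4). |black|=7
Step 6: on WHITE (9,4): turn R to W, flip to black, move to (9,3). |black|=8
Step 7: on WHITE (9,3): turn R to N, flip to black, move to (8,3). |black|=9
Step 8: on WHITE (8,3): turn R to E, flip to black, move to (8,4). |black|=10
Step 9: on WHITE (8,4): turn R to S, flip to black, move to (9,4). |black|=11
Step 10: on BLACK (9,4): turn L to E, flip to white, move to (9,5). |black|=10
Step 11: on BLACK (9,5): turn L to N, flip to white, move to (8,5). |black|=9
Step 12: on BLACK (8,5): turn L to W, flip to white, move to (8,4). |black|=8
Step 13: on BLACK (8,4): turn L to S, flip to white, move to (9,4). |black|=7
Step 14: on WHITE (9,4): turn R to W, flip to black, move to (9,3). |black|=8
Step 15: on BLACK (9,3): turn L to S, flip to white, move to (10,3). |black|=7
Step 16: on WHITE (10,3): turn R to W, flip to black, move to (10,2). |black|=8
Step 17: on WHITE (10,2): turn R to N, flip to black, move to (9,2). |black|=9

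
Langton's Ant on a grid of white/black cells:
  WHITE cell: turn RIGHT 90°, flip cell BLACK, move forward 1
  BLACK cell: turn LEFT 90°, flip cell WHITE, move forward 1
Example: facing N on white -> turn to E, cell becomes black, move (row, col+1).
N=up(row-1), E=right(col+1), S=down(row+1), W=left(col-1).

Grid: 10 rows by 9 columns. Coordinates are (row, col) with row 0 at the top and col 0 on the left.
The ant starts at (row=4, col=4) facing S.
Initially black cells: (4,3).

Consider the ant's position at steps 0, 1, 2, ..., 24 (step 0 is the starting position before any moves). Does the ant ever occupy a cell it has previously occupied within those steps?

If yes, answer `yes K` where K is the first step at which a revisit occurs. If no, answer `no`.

Step 1: on WHITE (4,4): turn R to W, flip to black, move to (4,3). |black|=2 — new cell
Step 2: on BLACK (4,3): turn L to S, flip to white, move to (5,3). |black|=1 — new cell
Step 3: on WHITE (5,3): turn R to W, flip to black, move to (5,2). |black|=2 — new cell
Step 4: on WHITE (5,2): turn R to N, flip to black, move to (4,2). |black|=3 — new cell
Step 5: on WHITE (4,2): turn R to E, flip to black, move to (4,3). |black|=4 — REVISIT

Answer: yes 5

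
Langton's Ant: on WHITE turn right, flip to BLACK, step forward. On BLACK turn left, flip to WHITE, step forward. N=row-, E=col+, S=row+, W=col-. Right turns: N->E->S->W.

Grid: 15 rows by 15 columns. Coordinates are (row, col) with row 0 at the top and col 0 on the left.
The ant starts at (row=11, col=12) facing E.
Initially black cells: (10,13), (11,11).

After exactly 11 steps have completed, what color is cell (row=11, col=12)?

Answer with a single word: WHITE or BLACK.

Answer: BLACK

Derivation:
Step 1: on WHITE (11,12): turn R to S, flip to black, move to (12,12). |black|=3
Step 2: on WHITE (12,12): turn R to W, flip to black, move to (12,11). |black|=4
Step 3: on WHITE (12,11): turn R to N, flip to black, move to (11,11). |black|=5
Step 4: on BLACK (11,11): turn L to W, flip to white, move to (11,10). |black|=4
Step 5: on WHITE (11,10): turn R to N, flip to black, move to (10,10). |black|=5
Step 6: on WHITE (10,10): turn R to E, flip to black, move to (10,11). |black|=6
Step 7: on WHITE (10,11): turn R to S, flip to black, move to (11,11). |black|=7
Step 8: on WHITE (11,11): turn R to W, flip to black, move to (11,10). |black|=8
Step 9: on BLACK (11,10): turn L to S, flip to white, move to (12,10). |black|=7
Step 10: on WHITE (12,10): turn R to W, flip to black, move to (12,9). |black|=8
Step 11: on WHITE (12,9): turn R to N, flip to black, move to (11,9). |black|=9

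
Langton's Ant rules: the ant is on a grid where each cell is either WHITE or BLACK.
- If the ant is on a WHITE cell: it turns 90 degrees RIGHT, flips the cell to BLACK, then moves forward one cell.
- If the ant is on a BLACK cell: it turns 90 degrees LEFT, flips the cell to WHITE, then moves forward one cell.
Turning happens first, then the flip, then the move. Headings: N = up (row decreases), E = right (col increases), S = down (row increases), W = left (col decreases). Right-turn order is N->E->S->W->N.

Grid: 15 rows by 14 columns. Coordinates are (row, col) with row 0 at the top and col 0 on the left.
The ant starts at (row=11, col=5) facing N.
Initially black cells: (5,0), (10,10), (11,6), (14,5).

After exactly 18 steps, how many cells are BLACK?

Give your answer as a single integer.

Step 1: on WHITE (11,5): turn R to E, flip to black, move to (11,6). |black|=5
Step 2: on BLACK (11,6): turn L to N, flip to white, move to (10,6). |black|=4
Step 3: on WHITE (10,6): turn R to E, flip to black, move to (10,7). |black|=5
Step 4: on WHITE (10,7): turn R to S, flip to black, move to (11,7). |black|=6
Step 5: on WHITE (11,7): turn R to W, flip to black, move to (11,6). |black|=7
Step 6: on WHITE (11,6): turn R to N, flip to black, move to (10,6). |black|=8
Step 7: on BLACK (10,6): turn L to W, flip to white, move to (10,5). |black|=7
Step 8: on WHITE (10,5): turn R to N, flip to black, move to (9,5). |black|=8
Step 9: on WHITE (9,5): turn R to E, flip to black, move to (9,6). |black|=9
Step 10: on WHITE (9,6): turn R to S, flip to black, move to (10,6). |black|=10
Step 11: on WHITE (10,6): turn R to W, flip to black, move to (10,5). |black|=11
Step 12: on BLACK (10,5): turn L to S, flip to white, move to (11,5). |black|=10
Step 13: on BLACK (11,5): turn L to E, flip to white, move to (11,6). |black|=9
Step 14: on BLACK (11,6): turn L to N, flip to white, move to (10,6). |black|=8
Step 15: on BLACK (10,6): turn L to W, flip to white, move to (10,5). |black|=7
Step 16: on WHITE (10,5): turn R to N, flip to black, move to (9,5). |black|=8
Step 17: on BLACK (9,5): turn L to W, flip to white, move to (9,4). |black|=7
Step 18: on WHITE (9,4): turn R to N, flip to black, move to (8,4). |black|=8

Answer: 8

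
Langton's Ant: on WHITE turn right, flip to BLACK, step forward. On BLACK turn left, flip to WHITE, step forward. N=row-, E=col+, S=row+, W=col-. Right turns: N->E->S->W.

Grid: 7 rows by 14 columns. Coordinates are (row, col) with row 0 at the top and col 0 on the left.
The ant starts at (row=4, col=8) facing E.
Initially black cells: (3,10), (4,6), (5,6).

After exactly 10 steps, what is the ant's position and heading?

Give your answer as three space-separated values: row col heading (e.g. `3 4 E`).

Step 1: on WHITE (4,8): turn R to S, flip to black, move to (5,8). |black|=4
Step 2: on WHITE (5,8): turn R to W, flip to black, move to (5,7). |black|=5
Step 3: on WHITE (5,7): turn R to N, flip to black, move to (4,7). |black|=6
Step 4: on WHITE (4,7): turn R to E, flip to black, move to (4,8). |black|=7
Step 5: on BLACK (4,8): turn L to N, flip to white, move to (3,8). |black|=6
Step 6: on WHITE (3,8): turn R to E, flip to black, move to (3,9). |black|=7
Step 7: on WHITE (3,9): turn R to S, flip to black, move to (4,9). |black|=8
Step 8: on WHITE (4,9): turn R to W, flip to black, move to (4,8). |black|=9
Step 9: on WHITE (4,8): turn R to N, flip to black, move to (3,8). |black|=10
Step 10: on BLACK (3,8): turn L to W, flip to white, move to (3,7). |black|=9

Answer: 3 7 W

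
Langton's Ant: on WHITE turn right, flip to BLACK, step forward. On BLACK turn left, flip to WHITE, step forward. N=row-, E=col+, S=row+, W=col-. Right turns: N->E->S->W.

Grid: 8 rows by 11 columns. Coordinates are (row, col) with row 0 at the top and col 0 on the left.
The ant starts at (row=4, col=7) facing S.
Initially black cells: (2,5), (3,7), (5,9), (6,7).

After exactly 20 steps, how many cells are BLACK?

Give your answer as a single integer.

Answer: 10

Derivation:
Step 1: on WHITE (4,7): turn R to W, flip to black, move to (4,6). |black|=5
Step 2: on WHITE (4,6): turn R to N, flip to black, move to (3,6). |black|=6
Step 3: on WHITE (3,6): turn R to E, flip to black, move to (3,7). |black|=7
Step 4: on BLACK (3,7): turn L to N, flip to white, move to (2,7). |black|=6
Step 5: on WHITE (2,7): turn R to E, flip to black, move to (2,8). |black|=7
Step 6: on WHITE (2,8): turn R to S, flip to black, move to (3,8). |black|=8
Step 7: on WHITE (3,8): turn R to W, flip to black, move to (3,7). |black|=9
Step 8: on WHITE (3,7): turn R to N, flip to black, move to (2,7). |black|=10
Step 9: on BLACK (2,7): turn L to W, flip to white, move to (2,6). |black|=9
Step 10: on WHITE (2,6): turn R to N, flip to black, move to (1,6). |black|=10
Step 11: on WHITE (1,6): turn R to E, flip to black, move to (1,7). |black|=11
Step 12: on WHITE (1,7): turn R to S, flip to black, move to (2,7). |black|=12
Step 13: on WHITE (2,7): turn R to W, flip to black, move to (2,6). |black|=13
Step 14: on BLACK (2,6): turn L to S, flip to white, move to (3,6). |black|=12
Step 15: on BLACK (3,6): turn L to E, flip to white, move to (3,7). |black|=11
Step 16: on BLACK (3,7): turn L to N, flip to white, move to (2,7). |black|=10
Step 17: on BLACK (2,7): turn L to W, flip to white, move to (2,6). |black|=9
Step 18: on WHITE (2,6): turn R to N, flip to black, move to (1,6). |black|=10
Step 19: on BLACK (1,6): turn L to W, flip to white, move to (1,5). |black|=9
Step 20: on WHITE (1,5): turn R to N, flip to black, move to (0,5). |black|=10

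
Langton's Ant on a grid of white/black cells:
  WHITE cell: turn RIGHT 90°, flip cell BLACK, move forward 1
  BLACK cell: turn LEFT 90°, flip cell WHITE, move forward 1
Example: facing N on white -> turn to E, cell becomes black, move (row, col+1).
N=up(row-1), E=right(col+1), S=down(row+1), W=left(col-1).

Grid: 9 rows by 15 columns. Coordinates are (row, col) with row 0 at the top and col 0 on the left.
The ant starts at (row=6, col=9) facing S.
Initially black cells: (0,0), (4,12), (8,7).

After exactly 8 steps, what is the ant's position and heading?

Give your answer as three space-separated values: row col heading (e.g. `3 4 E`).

Step 1: on WHITE (6,9): turn R to W, flip to black, move to (6,8). |black|=4
Step 2: on WHITE (6,8): turn R to N, flip to black, move to (5,8). |black|=5
Step 3: on WHITE (5,8): turn R to E, flip to black, move to (5,9). |black|=6
Step 4: on WHITE (5,9): turn R to S, flip to black, move to (6,9). |black|=7
Step 5: on BLACK (6,9): turn L to E, flip to white, move to (6,10). |black|=6
Step 6: on WHITE (6,10): turn R to S, flip to black, move to (7,10). |black|=7
Step 7: on WHITE (7,10): turn R to W, flip to black, move to (7,9). |black|=8
Step 8: on WHITE (7,9): turn R to N, flip to black, move to (6,9). |black|=9

Answer: 6 9 N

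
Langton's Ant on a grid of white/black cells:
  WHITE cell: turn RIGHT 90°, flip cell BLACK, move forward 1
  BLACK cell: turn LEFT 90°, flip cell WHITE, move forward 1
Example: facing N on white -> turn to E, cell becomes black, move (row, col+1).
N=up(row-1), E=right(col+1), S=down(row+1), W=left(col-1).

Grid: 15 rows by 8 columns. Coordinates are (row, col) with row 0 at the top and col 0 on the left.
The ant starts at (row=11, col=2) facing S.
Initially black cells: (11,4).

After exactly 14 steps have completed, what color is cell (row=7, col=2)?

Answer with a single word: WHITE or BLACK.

Answer: WHITE

Derivation:
Step 1: on WHITE (11,2): turn R to W, flip to black, move to (11,1). |black|=2
Step 2: on WHITE (11,1): turn R to N, flip to black, move to (10,1). |black|=3
Step 3: on WHITE (10,1): turn R to E, flip to black, move to (10,2). |black|=4
Step 4: on WHITE (10,2): turn R to S, flip to black, move to (11,2). |black|=5
Step 5: on BLACK (11,2): turn L to E, flip to white, move to (11,3). |black|=4
Step 6: on WHITE (11,3): turn R to S, flip to black, move to (12,3). |black|=5
Step 7: on WHITE (12,3): turn R to W, flip to black, move to (12,2). |black|=6
Step 8: on WHITE (12,2): turn R to N, flip to black, move to (11,2). |black|=7
Step 9: on WHITE (11,2): turn R to E, flip to black, move to (11,3). |black|=8
Step 10: on BLACK (11,3): turn L to N, flip to white, move to (10,3). |black|=7
Step 11: on WHITE (10,3): turn R to E, flip to black, move to (10,4). |black|=8
Step 12: on WHITE (10,4): turn R to S, flip to black, move to (11,4). |black|=9
Step 13: on BLACK (11,4): turn L to E, flip to white, move to (11,5). |black|=8
Step 14: on WHITE (11,5): turn R to S, flip to black, move to (12,5). |black|=9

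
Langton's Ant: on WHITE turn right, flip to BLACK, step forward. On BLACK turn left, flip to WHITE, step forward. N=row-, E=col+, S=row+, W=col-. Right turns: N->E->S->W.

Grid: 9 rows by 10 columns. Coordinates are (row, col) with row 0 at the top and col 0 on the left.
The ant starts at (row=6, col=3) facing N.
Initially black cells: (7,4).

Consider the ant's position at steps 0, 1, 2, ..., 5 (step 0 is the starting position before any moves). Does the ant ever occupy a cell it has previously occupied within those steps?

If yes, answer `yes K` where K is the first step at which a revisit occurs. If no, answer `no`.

Step 1: on WHITE (6,3): turn R to E, flip to black, move to (6,4). |black|=2 — new cell
Step 2: on WHITE (6,4): turn R to S, flip to black, move to (7,4). |black|=3 — new cell
Step 3: on BLACK (7,4): turn L to E, flip to white, move to (7,5). |black|=2 — new cell
Step 4: on WHITE (7,5): turn R to S, flip to black, move to (8,5). |black|=3 — new cell
Step 5: on WHITE (8,5): turn R to W, flip to black, move to (8,4). |black|=4 — new cell
No revisit within 5 steps.

Answer: no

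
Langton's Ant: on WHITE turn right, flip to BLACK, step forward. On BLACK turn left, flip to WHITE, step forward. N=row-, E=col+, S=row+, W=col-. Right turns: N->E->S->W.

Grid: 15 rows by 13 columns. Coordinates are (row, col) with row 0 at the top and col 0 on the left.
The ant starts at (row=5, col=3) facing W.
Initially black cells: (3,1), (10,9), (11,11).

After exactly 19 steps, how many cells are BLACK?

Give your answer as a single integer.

Step 1: on WHITE (5,3): turn R to N, flip to black, move to (4,3). |black|=4
Step 2: on WHITE (4,3): turn R to E, flip to black, move to (4,4). |black|=5
Step 3: on WHITE (4,4): turn R to S, flip to black, move to (5,4). |black|=6
Step 4: on WHITE (5,4): turn R to W, flip to black, move to (5,3). |black|=7
Step 5: on BLACK (5,3): turn L to S, flip to white, move to (6,3). |black|=6
Step 6: on WHITE (6,3): turn R to W, flip to black, move to (6,2). |black|=7
Step 7: on WHITE (6,2): turn R to N, flip to black, move to (5,2). |black|=8
Step 8: on WHITE (5,2): turn R to E, flip to black, move to (5,3). |black|=9
Step 9: on WHITE (5,3): turn R to S, flip to black, move to (6,3). |black|=10
Step 10: on BLACK (6,3): turn L to E, flip to white, move to (6,4). |black|=9
Step 11: on WHITE (6,4): turn R to S, flip to black, move to (7,4). |black|=10
Step 12: on WHITE (7,4): turn R to W, flip to black, move to (7,3). |black|=11
Step 13: on WHITE (7,3): turn R to N, flip to black, move to (6,3). |black|=12
Step 14: on WHITE (6,3): turn R to E, flip to black, move to (6,4). |black|=13
Step 15: on BLACK (6,4): turn L to N, flip to white, move to (5,4). |black|=12
Step 16: on BLACK (5,4): turn L to W, flip to white, move to (5,3). |black|=11
Step 17: on BLACK (5,3): turn L to S, flip to white, move to (6,3). |black|=10
Step 18: on BLACK (6,3): turn L to E, flip to white, move to (6,4). |black|=9
Step 19: on WHITE (6,4): turn R to S, flip to black, move to (7,4). |black|=10

Answer: 10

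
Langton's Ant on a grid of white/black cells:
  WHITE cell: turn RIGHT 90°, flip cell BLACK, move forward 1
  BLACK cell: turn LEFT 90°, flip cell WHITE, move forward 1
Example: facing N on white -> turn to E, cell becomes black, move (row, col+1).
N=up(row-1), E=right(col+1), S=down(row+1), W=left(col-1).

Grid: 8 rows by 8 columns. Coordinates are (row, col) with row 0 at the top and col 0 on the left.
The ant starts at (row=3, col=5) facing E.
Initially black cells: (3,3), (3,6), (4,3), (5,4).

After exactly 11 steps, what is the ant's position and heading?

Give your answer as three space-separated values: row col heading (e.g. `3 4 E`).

Answer: 3 6 N

Derivation:
Step 1: on WHITE (3,5): turn R to S, flip to black, move to (4,5). |black|=5
Step 2: on WHITE (4,5): turn R to W, flip to black, move to (4,4). |black|=6
Step 3: on WHITE (4,4): turn R to N, flip to black, move to (3,4). |black|=7
Step 4: on WHITE (3,4): turn R to E, flip to black, move to (3,5). |black|=8
Step 5: on BLACK (3,5): turn L to N, flip to white, move to (2,5). |black|=7
Step 6: on WHITE (2,5): turn R to E, flip to black, move to (2,6). |black|=8
Step 7: on WHITE (2,6): turn R to S, flip to black, move to (3,6). |black|=9
Step 8: on BLACK (3,6): turn L to E, flip to white, move to (3,7). |black|=8
Step 9: on WHITE (3,7): turn R to S, flip to black, move to (4,7). |black|=9
Step 10: on WHITE (4,7): turn R to W, flip to black, move to (4,6). |black|=10
Step 11: on WHITE (4,6): turn R to N, flip to black, move to (3,6). |black|=11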